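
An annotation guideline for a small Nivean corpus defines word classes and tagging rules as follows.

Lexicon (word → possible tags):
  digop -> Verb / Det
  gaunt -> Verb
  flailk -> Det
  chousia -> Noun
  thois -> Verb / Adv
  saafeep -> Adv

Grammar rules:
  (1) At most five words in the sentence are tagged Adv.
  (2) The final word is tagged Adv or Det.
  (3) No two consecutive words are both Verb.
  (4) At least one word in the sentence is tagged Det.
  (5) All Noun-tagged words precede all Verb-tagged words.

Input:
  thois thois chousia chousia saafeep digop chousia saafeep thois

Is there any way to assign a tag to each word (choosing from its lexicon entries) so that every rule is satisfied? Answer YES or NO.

YES

Candidates per position — 1:thois {Verb,Adv}; 2:thois {Verb,Adv}; 3:chousia {Noun}; 4:chousia {Noun}; 5:saafeep {Adv}; 6:digop {Verb,Det}; 7:chousia {Noun}; 8:saafeep {Adv}; 9:thois {Verb,Adv}.
One satisfying assignment: Adv Adv Noun Noun Adv Det Noun Adv Adv.
Rule-by-rule: rule 1 ok; rule 2 ok; rule 3 ok; rule 4 ok; rule 5 ok.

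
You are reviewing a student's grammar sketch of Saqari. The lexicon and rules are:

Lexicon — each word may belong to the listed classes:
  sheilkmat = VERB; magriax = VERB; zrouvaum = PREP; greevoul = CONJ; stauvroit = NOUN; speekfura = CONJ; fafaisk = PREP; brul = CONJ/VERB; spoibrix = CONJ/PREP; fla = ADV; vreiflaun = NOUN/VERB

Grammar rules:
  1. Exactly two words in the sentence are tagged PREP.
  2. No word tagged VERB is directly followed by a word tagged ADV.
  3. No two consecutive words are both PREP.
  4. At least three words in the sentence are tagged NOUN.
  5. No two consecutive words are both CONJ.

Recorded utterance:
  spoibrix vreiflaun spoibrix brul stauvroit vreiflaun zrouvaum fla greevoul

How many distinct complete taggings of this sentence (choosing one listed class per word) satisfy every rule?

Candidates per position — 1:spoibrix {CONJ,PREP}; 2:vreiflaun {NOUN,VERB}; 3:spoibrix {CONJ,PREP}; 4:brul {CONJ,VERB}; 5:stauvroit {NOUN}; 6:vreiflaun {NOUN,VERB}; 7:zrouvaum {PREP}; 8:fla {ADV}; 9:greevoul {CONJ}.
There are 32 candidate sequences in total.
The sequences that satisfy every rule: CONJ NOUN PREP CONJ NOUN NOUN PREP ADV CONJ; CONJ NOUN PREP VERB NOUN NOUN PREP ADV CONJ; PREP NOUN CONJ VERB NOUN NOUN PREP ADV CONJ.
Count = 3.

3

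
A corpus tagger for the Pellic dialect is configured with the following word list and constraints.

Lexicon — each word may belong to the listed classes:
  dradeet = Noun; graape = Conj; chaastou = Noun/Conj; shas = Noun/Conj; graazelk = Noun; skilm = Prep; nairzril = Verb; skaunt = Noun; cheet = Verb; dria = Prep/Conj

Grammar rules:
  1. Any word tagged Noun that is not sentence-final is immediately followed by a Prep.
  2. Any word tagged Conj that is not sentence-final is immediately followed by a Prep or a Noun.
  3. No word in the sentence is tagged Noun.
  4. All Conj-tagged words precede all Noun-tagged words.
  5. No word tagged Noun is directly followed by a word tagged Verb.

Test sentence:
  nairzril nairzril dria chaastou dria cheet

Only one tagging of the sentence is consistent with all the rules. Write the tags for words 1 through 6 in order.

Candidates per position — 1:nairzril {Verb}; 2:nairzril {Verb}; 3:dria {Prep,Conj}; 4:chaastou {Noun,Conj}; 5:dria {Prep,Conj}; 6:cheet {Verb}.
If word 4 were Noun, no tagging could satisfy rule 3; so word 4 is Conj.
If word 5 were Conj, no tagging could satisfy rule 2; so word 5 is Prep.
If word 3 were Conj, no tagging could satisfy rule 2; so word 3 is Prep.
That leaves exactly one tagging: Verb Verb Prep Conj Prep Verb.
Verifying each rule — rule 1 satisfied; rule 2 satisfied; rule 3 satisfied; rule 4 satisfied; rule 5 satisfied.

Verb Verb Prep Conj Prep Verb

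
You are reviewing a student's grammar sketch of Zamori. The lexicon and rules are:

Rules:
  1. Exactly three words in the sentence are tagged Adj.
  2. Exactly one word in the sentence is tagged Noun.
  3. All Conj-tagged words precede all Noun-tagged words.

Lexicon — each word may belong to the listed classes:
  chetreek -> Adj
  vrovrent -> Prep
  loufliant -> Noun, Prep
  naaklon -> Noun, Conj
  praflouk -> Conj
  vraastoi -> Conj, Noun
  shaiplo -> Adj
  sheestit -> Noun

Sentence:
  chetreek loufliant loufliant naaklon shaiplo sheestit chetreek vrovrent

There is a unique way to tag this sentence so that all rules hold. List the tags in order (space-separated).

Adj Prep Prep Conj Adj Noun Adj Prep

Candidates per position — 1:chetreek {Adj}; 2:loufliant {Noun,Prep}; 3:loufliant {Noun,Prep}; 4:naaklon {Noun,Conj}; 5:shaiplo {Adj}; 6:sheestit {Noun}; 7:chetreek {Adj}; 8:vrovrent {Prep}.
Position 2: tagging it Noun would leave rule 2 unsatisfiable, so it must be Prep.
Position 3: tagging it Noun would leave rule 2 unsatisfiable, so it must be Prep.
Position 4: tagging it Noun would leave rule 2 unsatisfiable, so it must be Conj.
That leaves exactly one tagging: Adj Prep Prep Conj Adj Noun Adj Prep.
Verifying each rule — rule 1 ok; rule 2 ok; rule 3 ok.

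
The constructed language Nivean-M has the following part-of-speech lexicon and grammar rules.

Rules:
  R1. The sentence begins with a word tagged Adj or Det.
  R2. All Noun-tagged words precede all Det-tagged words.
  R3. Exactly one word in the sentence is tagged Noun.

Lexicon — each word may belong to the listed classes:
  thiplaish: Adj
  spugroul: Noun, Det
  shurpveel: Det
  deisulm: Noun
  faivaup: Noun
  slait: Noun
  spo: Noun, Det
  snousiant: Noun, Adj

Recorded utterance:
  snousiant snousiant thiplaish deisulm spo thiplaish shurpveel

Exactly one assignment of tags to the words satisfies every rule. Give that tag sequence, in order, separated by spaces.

Adj Adj Adj Noun Det Adj Det

Candidates per position — 1:snousiant {Noun,Adj}; 2:snousiant {Noun,Adj}; 3:thiplaish {Adj}; 4:deisulm {Noun}; 5:spo {Noun,Det}; 6:thiplaish {Adj}; 7:shurpveel {Det}.
At position 1, choosing Noun makes rule 1 impossible to satisfy; hence Adj.
At position 2, choosing Noun makes rule 3 impossible to satisfy; hence Adj.
At position 5, choosing Noun makes rule 3 impossible to satisfy; hence Det.
The only consistent sequence is: Adj Adj Adj Noun Det Adj Det.
Rule-by-rule: rule 1 ok; rule 2 ok; rule 3 ok.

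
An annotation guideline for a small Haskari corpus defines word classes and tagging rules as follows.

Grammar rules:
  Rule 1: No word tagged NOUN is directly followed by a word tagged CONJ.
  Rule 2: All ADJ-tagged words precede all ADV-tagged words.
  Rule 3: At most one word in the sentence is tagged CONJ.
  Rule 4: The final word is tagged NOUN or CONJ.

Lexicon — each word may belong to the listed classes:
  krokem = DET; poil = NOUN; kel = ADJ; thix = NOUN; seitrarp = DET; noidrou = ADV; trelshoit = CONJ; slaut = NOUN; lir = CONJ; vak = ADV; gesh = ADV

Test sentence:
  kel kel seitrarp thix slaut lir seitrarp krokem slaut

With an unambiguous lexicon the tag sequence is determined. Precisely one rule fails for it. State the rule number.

Fixed tagging: ADJ ADJ DET NOUN NOUN CONJ DET DET NOUN.
Applying the rules: R1 violated, R2 holds, R3 holds, R4 holds.
Only rule 1 fails.

1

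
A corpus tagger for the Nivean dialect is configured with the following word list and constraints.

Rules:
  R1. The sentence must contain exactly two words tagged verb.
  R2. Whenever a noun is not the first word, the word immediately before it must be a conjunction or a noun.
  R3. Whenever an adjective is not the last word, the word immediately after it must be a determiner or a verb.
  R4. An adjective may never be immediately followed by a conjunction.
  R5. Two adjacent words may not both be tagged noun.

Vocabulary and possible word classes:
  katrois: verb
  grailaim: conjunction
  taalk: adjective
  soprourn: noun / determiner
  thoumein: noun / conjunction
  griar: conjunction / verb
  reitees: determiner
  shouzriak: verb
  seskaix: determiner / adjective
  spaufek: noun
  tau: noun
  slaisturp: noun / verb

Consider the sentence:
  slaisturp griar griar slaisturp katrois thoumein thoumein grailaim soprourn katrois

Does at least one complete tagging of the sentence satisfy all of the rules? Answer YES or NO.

YES

Candidates per position — 1:slaisturp {noun,verb}; 2:griar {conjunction,verb}; 3:griar {conjunction,verb}; 4:slaisturp {noun,verb}; 5:katrois {verb}; 6:thoumein {noun,conjunction}; 7:thoumein {noun,conjunction}; 8:grailaim {conjunction}; 9:soprourn {noun,determiner}; 10:katrois {verb}.
One satisfying assignment: noun conjunction conjunction noun verb conjunction conjunction conjunction noun verb.
Check: rule 1 ok; rule 2 ok; rule 3 ok; rule 4 ok; rule 5 ok.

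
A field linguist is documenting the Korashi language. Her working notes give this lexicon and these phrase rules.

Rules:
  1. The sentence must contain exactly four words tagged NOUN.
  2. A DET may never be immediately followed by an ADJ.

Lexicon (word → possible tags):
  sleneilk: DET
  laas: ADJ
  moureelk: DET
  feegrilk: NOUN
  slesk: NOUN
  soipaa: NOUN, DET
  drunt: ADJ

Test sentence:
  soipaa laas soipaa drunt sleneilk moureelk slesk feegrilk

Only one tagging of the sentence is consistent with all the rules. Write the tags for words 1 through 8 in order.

Candidates per position — 1:soipaa {NOUN,DET}; 2:laas {ADJ}; 3:soipaa {NOUN,DET}; 4:drunt {ADJ}; 5:sleneilk {DET}; 6:moureelk {DET}; 7:slesk {NOUN}; 8:feegrilk {NOUN}.
At position 1, choosing DET makes rule 1 impossible to satisfy; hence NOUN.
At position 3, choosing DET makes rule 1 impossible to satisfy; hence NOUN.
So the tagging must be: NOUN ADJ NOUN ADJ DET DET NOUN NOUN.
Rule-by-rule: rule 1 satisfied; rule 2 satisfied.

NOUN ADJ NOUN ADJ DET DET NOUN NOUN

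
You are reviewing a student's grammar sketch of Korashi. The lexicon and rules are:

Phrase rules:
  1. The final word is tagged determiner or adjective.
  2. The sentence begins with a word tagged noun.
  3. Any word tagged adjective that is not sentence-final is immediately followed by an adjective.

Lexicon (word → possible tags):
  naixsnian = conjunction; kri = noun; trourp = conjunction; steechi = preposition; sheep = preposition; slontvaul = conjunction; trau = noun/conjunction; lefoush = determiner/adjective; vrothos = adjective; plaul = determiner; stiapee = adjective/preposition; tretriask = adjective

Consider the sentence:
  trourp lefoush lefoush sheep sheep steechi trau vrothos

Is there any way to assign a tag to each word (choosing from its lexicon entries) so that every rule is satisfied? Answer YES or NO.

Candidates per position — 1:trourp {conjunction}; 2:lefoush {determiner,adjective}; 3:lefoush {determiner,adjective}; 4:sheep {preposition}; 5:sheep {preposition}; 6:steechi {preposition}; 7:trau {noun,conjunction}; 8:vrothos {adjective}.
Rule 2 cannot be satisfied by any choice of tags from the lexicon.
So there is no consistent tagging.

NO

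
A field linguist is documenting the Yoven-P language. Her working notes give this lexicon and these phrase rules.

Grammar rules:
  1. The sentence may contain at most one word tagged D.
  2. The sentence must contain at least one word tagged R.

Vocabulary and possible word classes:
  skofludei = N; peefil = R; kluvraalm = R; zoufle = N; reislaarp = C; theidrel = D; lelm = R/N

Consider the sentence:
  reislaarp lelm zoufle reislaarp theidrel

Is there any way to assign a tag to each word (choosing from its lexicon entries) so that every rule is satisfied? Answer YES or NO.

Candidates per position — 1:reislaarp {C}; 2:lelm {R,N}; 3:zoufle {N}; 4:reislaarp {C}; 5:theidrel {D}.
One satisfying assignment: C R N C D.
Checking: rule 1 holds; rule 2 holds.

YES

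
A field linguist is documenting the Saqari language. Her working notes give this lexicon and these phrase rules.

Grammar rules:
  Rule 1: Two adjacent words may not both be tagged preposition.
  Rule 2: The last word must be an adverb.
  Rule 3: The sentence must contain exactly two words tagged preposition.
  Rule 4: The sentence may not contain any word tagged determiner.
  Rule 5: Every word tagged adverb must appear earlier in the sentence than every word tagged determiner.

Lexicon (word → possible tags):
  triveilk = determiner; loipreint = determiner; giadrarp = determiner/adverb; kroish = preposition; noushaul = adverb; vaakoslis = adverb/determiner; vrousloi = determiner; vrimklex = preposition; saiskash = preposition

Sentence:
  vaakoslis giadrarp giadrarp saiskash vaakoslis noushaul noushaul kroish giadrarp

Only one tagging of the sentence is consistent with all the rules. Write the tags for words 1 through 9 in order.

Candidates per position — 1:vaakoslis {adverb,determiner}; 2:giadrarp {determiner,adverb}; 3:giadrarp {determiner,adverb}; 4:saiskash {preposition}; 5:vaakoslis {adverb,determiner}; 6:noushaul {adverb}; 7:noushaul {adverb}; 8:kroish {preposition}; 9:giadrarp {determiner,adverb}.
Position 1: determiner is ruled out by rule 4; that leaves adverb.
Position 2: determiner is ruled out by rule 4; that leaves adverb.
Position 3: determiner is ruled out by rule 4; that leaves adverb.
Position 5: determiner is ruled out by rule 4; that leaves adverb.
Position 9: determiner is ruled out by rule 2; that leaves adverb.
That leaves exactly one tagging: adverb adverb adverb preposition adverb adverb adverb preposition adverb.
Verifying each rule — rule 1 ok; rule 2 ok; rule 3 ok; rule 4 ok; rule 5 ok.

adverb adverb adverb preposition adverb adverb adverb preposition adverb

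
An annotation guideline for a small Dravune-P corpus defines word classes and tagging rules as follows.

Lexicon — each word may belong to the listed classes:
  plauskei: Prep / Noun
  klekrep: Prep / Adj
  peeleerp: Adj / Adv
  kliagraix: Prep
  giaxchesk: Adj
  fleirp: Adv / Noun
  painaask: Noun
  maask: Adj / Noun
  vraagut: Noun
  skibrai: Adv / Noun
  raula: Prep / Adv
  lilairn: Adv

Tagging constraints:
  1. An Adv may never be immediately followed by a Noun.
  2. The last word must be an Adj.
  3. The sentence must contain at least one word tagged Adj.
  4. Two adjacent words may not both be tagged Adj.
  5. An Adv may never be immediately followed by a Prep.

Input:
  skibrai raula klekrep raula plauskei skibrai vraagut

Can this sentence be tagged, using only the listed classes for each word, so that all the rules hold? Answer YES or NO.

NO

Candidates per position — 1:skibrai {Adv,Noun}; 2:raula {Prep,Adv}; 3:klekrep {Prep,Adj}; 4:raula {Prep,Adv}; 5:plauskei {Prep,Noun}; 6:skibrai {Adv,Noun}; 7:vraagut {Noun}.
Rule 2 cannot be satisfied by any choice of tags from the lexicon.
So there is no consistent tagging.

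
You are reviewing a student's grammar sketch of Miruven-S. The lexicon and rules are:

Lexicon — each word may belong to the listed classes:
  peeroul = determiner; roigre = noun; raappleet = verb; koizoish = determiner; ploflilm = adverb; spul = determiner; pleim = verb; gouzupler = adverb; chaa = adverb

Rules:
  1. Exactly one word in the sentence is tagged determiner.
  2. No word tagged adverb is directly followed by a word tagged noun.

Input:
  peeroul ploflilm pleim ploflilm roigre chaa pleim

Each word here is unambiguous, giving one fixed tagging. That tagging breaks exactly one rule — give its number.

2

Fixed tagging: determiner adverb verb adverb noun adverb verb.
Applying the rules: R1 ✓, R2 ✗.
Only rule 2 fails.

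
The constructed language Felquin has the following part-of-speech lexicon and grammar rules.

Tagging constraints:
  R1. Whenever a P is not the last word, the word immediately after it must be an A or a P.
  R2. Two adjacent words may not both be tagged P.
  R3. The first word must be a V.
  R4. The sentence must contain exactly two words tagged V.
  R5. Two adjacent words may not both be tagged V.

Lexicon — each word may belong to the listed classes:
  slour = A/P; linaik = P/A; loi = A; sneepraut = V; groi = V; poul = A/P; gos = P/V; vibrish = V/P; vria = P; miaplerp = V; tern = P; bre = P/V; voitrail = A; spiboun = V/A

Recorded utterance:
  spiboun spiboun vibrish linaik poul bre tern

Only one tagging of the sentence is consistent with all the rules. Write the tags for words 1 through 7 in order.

Candidates per position — 1:spiboun {V,A}; 2:spiboun {V,A}; 3:vibrish {V,P}; 4:linaik {P,A}; 5:poul {A,P}; 6:bre {P,V}; 7:tern {P}.
Word 1 cannot be A — rule 3 would then fail for every completion. It is V.
Word 2 cannot be V — rule 5 would then fail for every completion. It is A.
Word 6 cannot be P — rule 2 would then fail for every completion. It is V.
Word 3 cannot be V — rule 4 would then fail for every completion. It is P.
Word 4 cannot be P — rule 2 would then fail for every completion. It is A.
Word 5 cannot be P — rule 1 would then fail for every completion. It is A.
The only consistent sequence is: V A P A A V P.
Checking: rule 1 ok; rule 2 ok; rule 3 ok; rule 4 ok; rule 5 ok.

V A P A A V P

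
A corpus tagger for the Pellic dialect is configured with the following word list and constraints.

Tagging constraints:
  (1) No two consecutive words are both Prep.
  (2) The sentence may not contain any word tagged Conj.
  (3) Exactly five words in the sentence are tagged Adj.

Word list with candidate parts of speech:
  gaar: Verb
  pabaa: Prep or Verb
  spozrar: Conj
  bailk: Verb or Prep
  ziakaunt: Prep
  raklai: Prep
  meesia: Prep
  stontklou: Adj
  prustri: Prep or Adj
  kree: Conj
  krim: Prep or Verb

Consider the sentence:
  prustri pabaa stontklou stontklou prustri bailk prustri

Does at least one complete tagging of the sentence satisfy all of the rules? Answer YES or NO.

YES

Candidates per position — 1:prustri {Prep,Adj}; 2:pabaa {Prep,Verb}; 3:stontklou {Adj}; 4:stontklou {Adj}; 5:prustri {Prep,Adj}; 6:bailk {Verb,Prep}; 7:prustri {Prep,Adj}.
One satisfying assignment: Adj Prep Adj Adj Adj Verb Adj.
Check: rule 1 ✓; rule 2 ✓; rule 3 ✓.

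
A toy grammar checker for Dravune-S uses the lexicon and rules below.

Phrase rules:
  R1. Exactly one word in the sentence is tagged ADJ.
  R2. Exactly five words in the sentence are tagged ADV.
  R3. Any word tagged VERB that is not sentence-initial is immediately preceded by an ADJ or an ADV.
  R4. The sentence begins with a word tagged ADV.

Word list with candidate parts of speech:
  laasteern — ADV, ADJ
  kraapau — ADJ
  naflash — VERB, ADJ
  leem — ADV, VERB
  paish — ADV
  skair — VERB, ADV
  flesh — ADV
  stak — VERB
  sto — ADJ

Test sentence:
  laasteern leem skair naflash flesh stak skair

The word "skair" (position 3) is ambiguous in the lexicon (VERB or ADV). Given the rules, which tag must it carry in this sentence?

ADV

Candidates per position — 1:laasteern {ADV,ADJ}; 2:leem {ADV,VERB}; 3:skair {VERB,ADV}; 4:naflash {VERB,ADJ}; 5:flesh {ADV}; 6:stak {VERB}; 7:skair {VERB,ADV}.
Position 1: tagging it ADJ would leave rule 2 unsatisfiable, so it must be ADV.
Position 2: tagging it VERB would leave rule 2 unsatisfiable, so it must be ADV.
Position 3: tagging it VERB would leave rule 2 unsatisfiable, so it must be ADV.
Position 4: tagging it VERB would leave rule 1 unsatisfiable, so it must be ADJ.
Position 7: tagging it VERB would leave rule 2 unsatisfiable, so it must be ADV.
The only consistent sequence is: ADV ADV ADV ADJ ADV VERB ADV.
Verifying each rule — rule 1 holds; rule 2 holds; rule 3 holds; rule 4 holds.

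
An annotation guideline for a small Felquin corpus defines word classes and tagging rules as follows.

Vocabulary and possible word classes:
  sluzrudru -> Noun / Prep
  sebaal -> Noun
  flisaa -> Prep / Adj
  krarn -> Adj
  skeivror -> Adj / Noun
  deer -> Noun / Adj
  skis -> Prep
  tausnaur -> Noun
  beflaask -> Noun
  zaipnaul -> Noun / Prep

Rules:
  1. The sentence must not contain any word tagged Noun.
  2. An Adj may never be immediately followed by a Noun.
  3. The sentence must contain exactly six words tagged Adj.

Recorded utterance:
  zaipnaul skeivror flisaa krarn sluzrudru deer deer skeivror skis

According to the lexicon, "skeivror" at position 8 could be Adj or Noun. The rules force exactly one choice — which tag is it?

Candidates per position — 1:zaipnaul {Noun,Prep}; 2:skeivror {Adj,Noun}; 3:flisaa {Prep,Adj}; 4:krarn {Adj}; 5:sluzrudru {Noun,Prep}; 6:deer {Noun,Adj}; 7:deer {Noun,Adj}; 8:skeivror {Adj,Noun}; 9:skis {Prep}.
Position 1: Noun is ruled out by rule 1; that leaves Prep.
Position 2: Noun is ruled out by rule 1; that leaves Adj.
Position 3: Prep is ruled out by rule 3; that leaves Adj.
Position 5: Noun is ruled out by rule 1; that leaves Prep.
Position 6: Noun is ruled out by rule 1; that leaves Adj.
Position 7: Noun is ruled out by rule 1; that leaves Adj.
Position 8: Noun is ruled out by rule 1; that leaves Adj.
The unique satisfying tagging is: Prep Adj Adj Adj Prep Adj Adj Adj Prep.
Check: rule 1 holds; rule 2 holds; rule 3 holds.

Adj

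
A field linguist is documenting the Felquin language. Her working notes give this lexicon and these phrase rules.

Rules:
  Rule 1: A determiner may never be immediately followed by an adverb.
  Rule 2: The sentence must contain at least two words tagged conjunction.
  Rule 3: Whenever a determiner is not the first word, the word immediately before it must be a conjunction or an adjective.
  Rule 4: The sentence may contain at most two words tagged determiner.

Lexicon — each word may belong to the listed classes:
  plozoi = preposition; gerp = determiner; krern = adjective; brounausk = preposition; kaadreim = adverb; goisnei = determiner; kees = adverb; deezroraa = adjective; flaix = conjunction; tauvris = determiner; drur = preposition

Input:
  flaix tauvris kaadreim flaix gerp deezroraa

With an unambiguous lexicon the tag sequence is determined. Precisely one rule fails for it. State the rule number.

Fixed tagging: conjunction determiner adverb conjunction determiner adjective.
Checking each rule: R1 fail, R2 pass, R3 pass, R4 pass.
Only rule 1 fails.

1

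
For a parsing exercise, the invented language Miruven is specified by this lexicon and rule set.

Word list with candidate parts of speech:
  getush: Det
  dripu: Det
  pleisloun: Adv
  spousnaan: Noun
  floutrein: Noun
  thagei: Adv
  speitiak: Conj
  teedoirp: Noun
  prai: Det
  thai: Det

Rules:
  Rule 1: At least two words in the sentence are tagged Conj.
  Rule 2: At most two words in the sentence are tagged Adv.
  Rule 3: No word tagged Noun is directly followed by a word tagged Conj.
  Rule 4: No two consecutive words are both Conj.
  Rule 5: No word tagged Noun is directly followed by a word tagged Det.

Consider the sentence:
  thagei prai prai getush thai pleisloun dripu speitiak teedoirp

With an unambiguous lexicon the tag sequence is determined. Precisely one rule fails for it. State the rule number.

Fixed tagging: Adv Det Det Det Det Adv Det Conj Noun.
Applying the rules: R1 fail, R2 pass, R3 pass, R4 pass, R5 pass.
Only rule 1 fails.

1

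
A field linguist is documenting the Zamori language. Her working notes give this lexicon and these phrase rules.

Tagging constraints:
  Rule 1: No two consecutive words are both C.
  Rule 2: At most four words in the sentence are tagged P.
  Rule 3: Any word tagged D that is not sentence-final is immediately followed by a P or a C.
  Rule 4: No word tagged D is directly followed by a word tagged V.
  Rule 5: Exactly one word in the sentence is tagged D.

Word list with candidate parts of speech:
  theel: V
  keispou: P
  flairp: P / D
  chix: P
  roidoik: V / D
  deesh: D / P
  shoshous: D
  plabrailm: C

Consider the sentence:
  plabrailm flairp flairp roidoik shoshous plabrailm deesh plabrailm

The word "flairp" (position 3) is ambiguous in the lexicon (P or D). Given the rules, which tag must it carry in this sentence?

P

Candidates per position — 1:plabrailm {C}; 2:flairp {P,D}; 3:flairp {P,D}; 4:roidoik {V,D}; 5:shoshous {D}; 6:plabrailm {C}; 7:deesh {D,P}; 8:plabrailm {C}.
Word 2 cannot be D — rule 5 would then fail for every completion. It is P.
Word 3 cannot be D — rule 3 would then fail for every completion. It is P.
Word 4 cannot be D — rule 3 would then fail for every completion. It is V.
Word 7 cannot be D — rule 5 would then fail for every completion. It is P.
The unique satisfying tagging is: C P P V D C P C.
Verifying each rule — rule 1 satisfied; rule 2 satisfied; rule 3 satisfied; rule 4 satisfied; rule 5 satisfied.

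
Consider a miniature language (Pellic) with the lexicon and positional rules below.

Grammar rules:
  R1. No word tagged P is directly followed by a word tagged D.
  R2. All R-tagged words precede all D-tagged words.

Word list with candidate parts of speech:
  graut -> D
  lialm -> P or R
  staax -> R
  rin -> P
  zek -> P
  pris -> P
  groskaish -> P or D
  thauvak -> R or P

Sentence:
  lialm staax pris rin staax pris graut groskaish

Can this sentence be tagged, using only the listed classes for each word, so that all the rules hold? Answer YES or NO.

NO

Candidates per position — 1:lialm {P,R}; 2:staax {R}; 3:pris {P}; 4:rin {P}; 5:staax {R}; 6:pris {P}; 7:graut {D}; 8:groskaish {P,D}.
Rule 1 cannot be satisfied by any choice of tags from the lexicon.
So there is no consistent tagging.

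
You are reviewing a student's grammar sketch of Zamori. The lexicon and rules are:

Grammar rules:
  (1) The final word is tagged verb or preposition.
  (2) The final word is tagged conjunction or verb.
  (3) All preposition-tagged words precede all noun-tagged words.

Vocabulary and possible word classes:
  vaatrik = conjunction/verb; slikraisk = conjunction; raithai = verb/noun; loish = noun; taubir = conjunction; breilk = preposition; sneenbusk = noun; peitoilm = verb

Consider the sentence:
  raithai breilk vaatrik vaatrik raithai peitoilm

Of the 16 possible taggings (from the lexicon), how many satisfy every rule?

Candidates per position — 1:raithai {verb,noun}; 2:breilk {preposition}; 3:vaatrik {conjunction,verb}; 4:vaatrik {conjunction,verb}; 5:raithai {verb,noun}; 6:peitoilm {verb}.
There are 16 candidate sequences in total.
Checking each against the rules leaves 8 sequences.
Count = 8.

8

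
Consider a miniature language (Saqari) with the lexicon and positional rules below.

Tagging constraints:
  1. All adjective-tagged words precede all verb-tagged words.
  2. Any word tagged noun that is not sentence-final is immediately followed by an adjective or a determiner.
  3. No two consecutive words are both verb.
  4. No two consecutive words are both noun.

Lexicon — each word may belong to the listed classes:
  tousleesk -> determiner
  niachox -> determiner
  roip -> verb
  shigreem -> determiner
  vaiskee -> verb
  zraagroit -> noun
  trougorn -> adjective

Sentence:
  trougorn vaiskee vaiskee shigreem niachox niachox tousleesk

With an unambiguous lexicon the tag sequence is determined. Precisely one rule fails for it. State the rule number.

Fixed tagging: adjective verb verb determiner determiner determiner determiner.
Rule check: R1 ok, R2 ok, R3 fails, R4 ok.
Only rule 3 fails.

3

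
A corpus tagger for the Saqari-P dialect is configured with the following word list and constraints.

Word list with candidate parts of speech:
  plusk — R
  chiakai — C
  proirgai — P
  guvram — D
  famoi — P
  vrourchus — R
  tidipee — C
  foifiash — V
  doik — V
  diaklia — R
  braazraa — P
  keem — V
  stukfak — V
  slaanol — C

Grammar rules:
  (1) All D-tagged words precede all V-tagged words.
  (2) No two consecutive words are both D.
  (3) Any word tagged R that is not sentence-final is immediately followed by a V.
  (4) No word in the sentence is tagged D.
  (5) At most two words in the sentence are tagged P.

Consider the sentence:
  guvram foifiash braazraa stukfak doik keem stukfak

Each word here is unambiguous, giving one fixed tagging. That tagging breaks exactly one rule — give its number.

4

Fixed tagging: D V P V V V V.
Applying the rules: R1 ✓, R2 ✓, R3 ✓, R4 ✗, R5 ✓.
Only rule 4 fails.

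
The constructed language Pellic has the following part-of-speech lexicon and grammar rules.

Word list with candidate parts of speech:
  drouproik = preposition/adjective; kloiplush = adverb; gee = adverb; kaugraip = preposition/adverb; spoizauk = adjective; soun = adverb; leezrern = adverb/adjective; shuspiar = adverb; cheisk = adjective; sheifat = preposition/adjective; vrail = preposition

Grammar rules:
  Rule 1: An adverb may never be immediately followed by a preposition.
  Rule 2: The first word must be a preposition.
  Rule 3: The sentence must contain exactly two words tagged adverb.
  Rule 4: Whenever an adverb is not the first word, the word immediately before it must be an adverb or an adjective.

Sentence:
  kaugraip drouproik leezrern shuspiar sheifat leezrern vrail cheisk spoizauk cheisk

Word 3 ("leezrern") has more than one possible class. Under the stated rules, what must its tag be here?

adverb

Candidates per position — 1:kaugraip {preposition,adverb}; 2:drouproik {preposition,adjective}; 3:leezrern {adverb,adjective}; 4:shuspiar {adverb}; 5:sheifat {preposition,adjective}; 6:leezrern {adverb,adjective}; 7:vrail {preposition}; 8:cheisk {adjective}; 9:spoizauk {adjective}; 10:cheisk {adjective}.
Word 1 cannot be adverb — rule 2 would then fail for every completion. It is preposition.
Word 5 cannot be preposition — rule 1 would then fail for every completion. It is adjective.
Word 6 cannot be adverb — rule 1 would then fail for every completion. It is adjective.
Word 3 cannot be adjective — rule 3 would then fail for every completion. It is adverb.
Word 2 cannot be preposition — rule 4 would then fail for every completion. It is adjective.
The only consistent sequence is: preposition adjective adverb adverb adjective adjective preposition adjective adjective adjective.
Check: rule 1 ✓; rule 2 ✓; rule 3 ✓; rule 4 ✓.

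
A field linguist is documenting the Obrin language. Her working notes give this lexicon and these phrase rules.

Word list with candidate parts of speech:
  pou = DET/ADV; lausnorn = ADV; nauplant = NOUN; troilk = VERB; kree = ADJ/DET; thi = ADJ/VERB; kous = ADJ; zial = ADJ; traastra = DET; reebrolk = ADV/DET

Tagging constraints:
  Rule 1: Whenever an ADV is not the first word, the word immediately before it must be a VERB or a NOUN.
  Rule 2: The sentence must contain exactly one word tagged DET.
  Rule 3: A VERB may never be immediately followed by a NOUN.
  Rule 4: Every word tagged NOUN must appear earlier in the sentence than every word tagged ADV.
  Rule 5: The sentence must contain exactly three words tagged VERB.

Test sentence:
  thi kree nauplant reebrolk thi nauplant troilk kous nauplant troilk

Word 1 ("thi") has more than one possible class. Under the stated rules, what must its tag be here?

VERB

Candidates per position — 1:thi {ADJ,VERB}; 2:kree {ADJ,DET}; 3:nauplant {NOUN}; 4:reebrolk {ADV,DET}; 5:thi {ADJ,VERB}; 6:nauplant {NOUN}; 7:troilk {VERB}; 8:kous {ADJ}; 9:nauplant {NOUN}; 10:troilk {VERB}.
Word 4 cannot be ADV — rule 4 would then fail for every completion. It is DET.
Word 5 cannot be VERB — rule 3 would then fail for every completion. It is ADJ.
Word 1 cannot be ADJ — rule 5 would then fail for every completion. It is VERB.
Word 2 cannot be DET — rule 2 would then fail for every completion. It is ADJ.
The unique satisfying tagging is: VERB ADJ NOUN DET ADJ NOUN VERB ADJ NOUN VERB.
Verifying each rule — rule 1 satisfied; rule 2 satisfied; rule 3 satisfied; rule 4 satisfied; rule 5 satisfied.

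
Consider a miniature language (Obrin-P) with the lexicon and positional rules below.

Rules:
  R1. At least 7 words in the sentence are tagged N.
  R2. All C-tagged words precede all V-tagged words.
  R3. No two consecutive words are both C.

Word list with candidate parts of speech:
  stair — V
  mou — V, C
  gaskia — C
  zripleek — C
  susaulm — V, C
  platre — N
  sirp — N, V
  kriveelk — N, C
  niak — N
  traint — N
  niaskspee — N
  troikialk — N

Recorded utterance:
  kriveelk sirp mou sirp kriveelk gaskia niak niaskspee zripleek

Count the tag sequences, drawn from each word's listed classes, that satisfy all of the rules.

Candidates per position — 1:kriveelk {N,C}; 2:sirp {N,V}; 3:mou {V,C}; 4:sirp {N,V}; 5:kriveelk {N,C}; 6:gaskia {C}; 7:niak {N}; 8:niaskspee {N}; 9:zripleek {C}.
There are 32 candidate sequences in total.
Rule 1 cannot be satisfied by any choice of tags from the lexicon.
So there is no consistent tagging.
Count = 0.

0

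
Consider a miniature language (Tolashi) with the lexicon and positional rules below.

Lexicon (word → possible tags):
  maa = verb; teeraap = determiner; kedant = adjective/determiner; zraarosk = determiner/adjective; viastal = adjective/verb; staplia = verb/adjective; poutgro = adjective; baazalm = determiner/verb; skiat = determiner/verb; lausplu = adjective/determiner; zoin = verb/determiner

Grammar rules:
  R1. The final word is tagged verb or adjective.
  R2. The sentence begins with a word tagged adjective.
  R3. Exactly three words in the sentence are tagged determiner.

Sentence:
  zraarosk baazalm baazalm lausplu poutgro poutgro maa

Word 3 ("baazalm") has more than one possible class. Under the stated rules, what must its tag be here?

Candidates per position — 1:zraarosk {determiner,adjective}; 2:baazalm {determiner,verb}; 3:baazalm {determiner,verb}; 4:lausplu {adjective,determiner}; 5:poutgro {adjective}; 6:poutgro {adjective}; 7:maa {verb}.
If word 1 were determiner, no tagging could satisfy rule 2; so word 1 is adjective.
If word 2 were verb, no tagging could satisfy rule 3; so word 2 is determiner.
If word 3 were verb, no tagging could satisfy rule 3; so word 3 is determiner.
If word 4 were adjective, no tagging could satisfy rule 3; so word 4 is determiner.
The unique satisfying tagging is: adjective determiner determiner determiner adjective adjective verb.
Checking: rule 1 ✓; rule 2 ✓; rule 3 ✓.

determiner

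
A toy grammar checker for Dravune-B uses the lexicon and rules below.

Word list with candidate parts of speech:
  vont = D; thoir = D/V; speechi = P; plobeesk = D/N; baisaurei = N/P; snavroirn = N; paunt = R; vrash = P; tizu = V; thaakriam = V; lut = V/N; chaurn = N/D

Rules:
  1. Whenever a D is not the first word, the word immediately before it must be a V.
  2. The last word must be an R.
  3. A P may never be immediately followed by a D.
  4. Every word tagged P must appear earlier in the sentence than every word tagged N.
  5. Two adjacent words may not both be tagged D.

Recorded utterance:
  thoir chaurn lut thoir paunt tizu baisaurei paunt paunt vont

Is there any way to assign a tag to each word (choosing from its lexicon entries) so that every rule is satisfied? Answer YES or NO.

Candidates per position — 1:thoir {D,V}; 2:chaurn {N,D}; 3:lut {V,N}; 4:thoir {D,V}; 5:paunt {R}; 6:tizu {V}; 7:baisaurei {N,P}; 8:paunt {R}; 9:paunt {R}; 10:vont {D}.
Rule 1 cannot be satisfied by any choice of tags from the lexicon.
So there is no consistent tagging.

NO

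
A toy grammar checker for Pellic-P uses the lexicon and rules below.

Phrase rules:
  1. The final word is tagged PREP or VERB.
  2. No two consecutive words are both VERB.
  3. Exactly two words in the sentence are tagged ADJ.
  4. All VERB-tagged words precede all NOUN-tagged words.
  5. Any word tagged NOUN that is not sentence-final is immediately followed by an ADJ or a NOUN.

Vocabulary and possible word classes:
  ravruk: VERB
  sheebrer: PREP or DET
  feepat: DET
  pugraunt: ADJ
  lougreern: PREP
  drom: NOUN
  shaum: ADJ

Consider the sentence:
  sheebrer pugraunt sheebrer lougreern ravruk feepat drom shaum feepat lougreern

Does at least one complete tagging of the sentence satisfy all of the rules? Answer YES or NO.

YES

Candidates per position — 1:sheebrer {PREP,DET}; 2:pugraunt {ADJ}; 3:sheebrer {PREP,DET}; 4:lougreern {PREP}; 5:ravruk {VERB}; 6:feepat {DET}; 7:drom {NOUN}; 8:shaum {ADJ}; 9:feepat {DET}; 10:lougreern {PREP}.
One satisfying assignment: PREP ADJ DET PREP VERB DET NOUN ADJ DET PREP.
Checking: rule 1 holds; rule 2 holds; rule 3 holds; rule 4 holds; rule 5 holds.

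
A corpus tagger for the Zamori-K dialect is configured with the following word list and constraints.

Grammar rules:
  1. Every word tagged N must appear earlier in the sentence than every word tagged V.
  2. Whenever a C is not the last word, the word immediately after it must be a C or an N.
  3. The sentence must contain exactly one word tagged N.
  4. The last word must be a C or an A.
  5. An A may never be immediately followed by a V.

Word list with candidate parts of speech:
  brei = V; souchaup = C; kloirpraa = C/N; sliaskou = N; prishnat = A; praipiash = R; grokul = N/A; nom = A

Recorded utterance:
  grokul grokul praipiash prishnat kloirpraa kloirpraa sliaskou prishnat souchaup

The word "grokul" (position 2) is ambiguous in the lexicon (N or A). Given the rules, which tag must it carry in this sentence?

Candidates per position — 1:grokul {N,A}; 2:grokul {N,A}; 3:praipiash {R}; 4:prishnat {A}; 5:kloirpraa {C,N}; 6:kloirpraa {C,N}; 7:sliaskou {N}; 8:prishnat {A}; 9:souchaup {C}.
Position 1: tagging it N would leave rule 3 unsatisfiable, so it must be A.
Position 2: tagging it N would leave rule 3 unsatisfiable, so it must be A.
Position 5: tagging it N would leave rule 3 unsatisfiable, so it must be C.
Position 6: tagging it N would leave rule 3 unsatisfiable, so it must be C.
So the tagging must be: A A R A C C N A C.
Check: rule 1 holds; rule 2 holds; rule 3 holds; rule 4 holds; rule 5 holds.

A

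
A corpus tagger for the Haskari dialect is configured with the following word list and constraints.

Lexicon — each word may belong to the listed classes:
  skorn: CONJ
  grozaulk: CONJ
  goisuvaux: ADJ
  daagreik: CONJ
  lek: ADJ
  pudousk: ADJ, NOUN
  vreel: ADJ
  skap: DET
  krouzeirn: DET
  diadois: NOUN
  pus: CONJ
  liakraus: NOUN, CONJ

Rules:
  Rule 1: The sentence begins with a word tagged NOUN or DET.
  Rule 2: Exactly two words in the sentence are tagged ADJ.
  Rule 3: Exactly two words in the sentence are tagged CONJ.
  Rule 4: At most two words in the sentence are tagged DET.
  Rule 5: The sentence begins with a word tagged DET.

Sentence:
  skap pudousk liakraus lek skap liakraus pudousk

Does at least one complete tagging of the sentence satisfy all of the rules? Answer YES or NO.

YES

Candidates per position — 1:skap {DET}; 2:pudousk {ADJ,NOUN}; 3:liakraus {NOUN,CONJ}; 4:lek {ADJ}; 5:skap {DET}; 6:liakraus {NOUN,CONJ}; 7:pudousk {ADJ,NOUN}.
One satisfying assignment: DET ADJ CONJ ADJ DET CONJ NOUN.
Check: rule 1 ok; rule 2 ok; rule 3 ok; rule 4 ok; rule 5 ok.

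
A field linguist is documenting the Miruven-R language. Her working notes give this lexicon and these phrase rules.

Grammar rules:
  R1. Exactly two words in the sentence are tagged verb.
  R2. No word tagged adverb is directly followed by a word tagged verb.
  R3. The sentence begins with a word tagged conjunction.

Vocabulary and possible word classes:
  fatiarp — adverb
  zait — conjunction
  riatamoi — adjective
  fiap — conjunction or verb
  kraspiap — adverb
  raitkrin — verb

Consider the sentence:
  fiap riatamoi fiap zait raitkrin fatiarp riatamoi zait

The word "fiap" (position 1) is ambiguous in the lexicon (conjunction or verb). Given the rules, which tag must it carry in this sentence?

Candidates per position — 1:fiap {conjunction,verb}; 2:riatamoi {adjective}; 3:fiap {conjunction,verb}; 4:zait {conjunction}; 5:raitkrin {verb}; 6:fatiarp {adverb}; 7:riatamoi {adjective}; 8:zait {conjunction}.
Word 1 cannot be verb — rule 3 would then fail for every completion. It is conjunction.
Word 3 cannot be conjunction — rule 1 would then fail for every completion. It is verb.
The unique satisfying tagging is: conjunction adjective verb conjunction verb adverb adjective conjunction.
Rule-by-rule: rule 1 ✓; rule 2 ✓; rule 3 ✓.

conjunction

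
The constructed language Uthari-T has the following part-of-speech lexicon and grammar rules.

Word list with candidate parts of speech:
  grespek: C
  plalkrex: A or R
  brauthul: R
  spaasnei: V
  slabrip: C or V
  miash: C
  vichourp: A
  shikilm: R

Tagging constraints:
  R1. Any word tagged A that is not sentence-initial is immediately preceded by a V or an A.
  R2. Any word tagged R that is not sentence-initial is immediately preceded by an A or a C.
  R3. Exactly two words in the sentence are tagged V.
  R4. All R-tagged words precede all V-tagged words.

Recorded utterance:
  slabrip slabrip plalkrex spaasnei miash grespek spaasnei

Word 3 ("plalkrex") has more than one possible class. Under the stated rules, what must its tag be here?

R

Candidates per position — 1:slabrip {C,V}; 2:slabrip {C,V}; 3:plalkrex {A,R}; 4:spaasnei {V}; 5:miash {C}; 6:grespek {C}; 7:spaasnei {V}.
Word 1 cannot be V — rule 3 would then fail for every completion. It is C.
Word 2 cannot be V — rule 3 would then fail for every completion. It is C.
Word 3 cannot be A — rule 1 would then fail for every completion. It is R.
That leaves exactly one tagging: C C R V C C V.
Verifying each rule — rule 1 ok; rule 2 ok; rule 3 ok; rule 4 ok.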